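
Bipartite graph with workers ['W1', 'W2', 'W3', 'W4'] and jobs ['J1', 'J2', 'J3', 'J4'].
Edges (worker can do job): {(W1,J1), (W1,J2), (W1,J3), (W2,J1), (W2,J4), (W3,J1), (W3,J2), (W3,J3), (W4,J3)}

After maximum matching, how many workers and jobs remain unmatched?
Unmatched: 0 workers, 0 jobs

Maximum matching size: 4
Workers: 4 total, 4 matched, 0 unmatched
Jobs: 4 total, 4 matched, 0 unmatched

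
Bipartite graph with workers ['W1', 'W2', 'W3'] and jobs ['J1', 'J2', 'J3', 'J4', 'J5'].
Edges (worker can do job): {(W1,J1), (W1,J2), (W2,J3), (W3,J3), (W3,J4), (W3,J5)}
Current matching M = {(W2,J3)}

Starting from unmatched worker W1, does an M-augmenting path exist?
Yes: W1 → J1

An M-augmenting path alternates non-matching / matching edges, starting and ending at unmatched vertices.
Path: W1 → J1
(J1 is unmatched in M, so the path is augmenting.)
Flipping edges along this path would increase |M| from 1 to 2.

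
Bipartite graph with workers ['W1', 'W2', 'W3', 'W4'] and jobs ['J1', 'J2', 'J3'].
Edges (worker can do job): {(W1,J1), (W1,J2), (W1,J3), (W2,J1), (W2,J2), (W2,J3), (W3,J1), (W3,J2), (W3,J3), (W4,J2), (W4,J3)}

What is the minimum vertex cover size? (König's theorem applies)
Minimum vertex cover size = 3

By König's theorem: in bipartite graphs,
min vertex cover = max matching = 3

Maximum matching has size 3, so minimum vertex cover also has size 3.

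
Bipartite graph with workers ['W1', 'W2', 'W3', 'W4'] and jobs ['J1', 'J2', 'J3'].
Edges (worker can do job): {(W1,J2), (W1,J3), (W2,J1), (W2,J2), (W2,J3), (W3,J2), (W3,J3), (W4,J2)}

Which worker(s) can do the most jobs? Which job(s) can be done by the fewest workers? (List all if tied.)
Most versatile: W2 (3 jobs); Least covered: J1 (1 workers)

Worker degrees (jobs they can do): W1:2, W2:3, W3:2, W4:1
Job degrees (workers who can do it): J1:1, J2:4, J3:3

Maximum worker degree is 3, achieved by: W2
Minimum job degree is 1, achieved by: J1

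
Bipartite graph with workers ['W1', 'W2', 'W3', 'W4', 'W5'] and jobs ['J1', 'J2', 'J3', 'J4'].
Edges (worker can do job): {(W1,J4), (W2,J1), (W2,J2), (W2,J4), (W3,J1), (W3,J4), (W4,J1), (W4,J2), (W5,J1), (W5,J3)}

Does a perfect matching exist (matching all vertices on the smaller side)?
Yes, perfect matching exists (size 4)

Perfect matching: {(W1,J4), (W3,J1), (W4,J2), (W5,J3)}
All 4 vertices on the smaller side are matched.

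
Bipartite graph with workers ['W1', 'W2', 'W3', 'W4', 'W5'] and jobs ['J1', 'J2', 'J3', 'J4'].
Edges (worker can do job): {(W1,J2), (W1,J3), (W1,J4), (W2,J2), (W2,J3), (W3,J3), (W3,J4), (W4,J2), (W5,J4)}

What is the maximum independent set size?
Maximum independent set = 6

By König's theorem:
- Min vertex cover = Max matching = 3
- Max independent set = Total vertices - Min vertex cover
- Max independent set = 9 - 3 = 6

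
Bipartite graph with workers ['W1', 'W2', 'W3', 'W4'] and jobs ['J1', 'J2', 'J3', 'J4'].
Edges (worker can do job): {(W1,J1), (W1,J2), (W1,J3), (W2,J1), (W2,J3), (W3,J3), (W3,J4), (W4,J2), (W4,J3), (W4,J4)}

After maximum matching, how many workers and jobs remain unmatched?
Unmatched: 0 workers, 0 jobs

Maximum matching size: 4
Workers: 4 total, 4 matched, 0 unmatched
Jobs: 4 total, 4 matched, 0 unmatched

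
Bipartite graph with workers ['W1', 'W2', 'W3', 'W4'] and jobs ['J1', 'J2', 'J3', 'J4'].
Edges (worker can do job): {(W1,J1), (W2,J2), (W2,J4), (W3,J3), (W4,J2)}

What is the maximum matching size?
Maximum matching size = 4

Maximum matching: {(W1,J1), (W2,J4), (W3,J3), (W4,J2)}
Size: 4

This assigns 4 workers to 4 distinct jobs.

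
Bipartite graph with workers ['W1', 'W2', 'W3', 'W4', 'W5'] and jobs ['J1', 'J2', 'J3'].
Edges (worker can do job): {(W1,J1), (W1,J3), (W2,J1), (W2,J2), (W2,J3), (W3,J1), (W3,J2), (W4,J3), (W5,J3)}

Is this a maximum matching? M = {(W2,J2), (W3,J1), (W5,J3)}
Yes, size 3 is maximum

Proposed matching has size 3.
Maximum matching size for this graph: 3.

This is a maximum matching.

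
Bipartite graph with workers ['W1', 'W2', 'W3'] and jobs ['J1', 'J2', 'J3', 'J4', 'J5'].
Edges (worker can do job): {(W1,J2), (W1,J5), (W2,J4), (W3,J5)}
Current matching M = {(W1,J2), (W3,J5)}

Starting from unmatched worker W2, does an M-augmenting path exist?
Yes: W2 → J4

An M-augmenting path alternates non-matching / matching edges, starting and ending at unmatched vertices.
Path: W2 → J4
(J4 is unmatched in M, so the path is augmenting.)
Flipping edges along this path would increase |M| from 2 to 3.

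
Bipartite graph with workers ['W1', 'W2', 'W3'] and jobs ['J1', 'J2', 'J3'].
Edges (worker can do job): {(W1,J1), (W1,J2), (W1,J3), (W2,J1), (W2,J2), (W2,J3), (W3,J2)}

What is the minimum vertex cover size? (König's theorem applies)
Minimum vertex cover size = 3

By König's theorem: in bipartite graphs,
min vertex cover = max matching = 3

Maximum matching has size 3, so minimum vertex cover also has size 3.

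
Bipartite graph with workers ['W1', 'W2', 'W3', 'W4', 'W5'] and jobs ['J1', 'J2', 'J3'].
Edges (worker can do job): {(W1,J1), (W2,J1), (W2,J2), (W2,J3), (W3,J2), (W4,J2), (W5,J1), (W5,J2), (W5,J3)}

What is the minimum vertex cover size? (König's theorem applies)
Minimum vertex cover size = 3

By König's theorem: in bipartite graphs,
min vertex cover = max matching = 3

Maximum matching has size 3, so minimum vertex cover also has size 3.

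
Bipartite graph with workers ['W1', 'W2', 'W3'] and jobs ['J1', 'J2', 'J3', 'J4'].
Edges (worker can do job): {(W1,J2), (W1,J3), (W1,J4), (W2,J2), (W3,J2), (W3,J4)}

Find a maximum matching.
Matching: {(W1,J3), (W2,J2), (W3,J4)}

Maximum matching (size 3):
  W1 → J3
  W2 → J2
  W3 → J4

Each worker is assigned to at most one job, and each job to at most one worker.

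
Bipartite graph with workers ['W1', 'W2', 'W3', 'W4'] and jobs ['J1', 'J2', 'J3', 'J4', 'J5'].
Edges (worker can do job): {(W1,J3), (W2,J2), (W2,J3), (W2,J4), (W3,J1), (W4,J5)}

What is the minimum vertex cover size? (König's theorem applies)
Minimum vertex cover size = 4

By König's theorem: in bipartite graphs,
min vertex cover = max matching = 4

Maximum matching has size 4, so minimum vertex cover also has size 4.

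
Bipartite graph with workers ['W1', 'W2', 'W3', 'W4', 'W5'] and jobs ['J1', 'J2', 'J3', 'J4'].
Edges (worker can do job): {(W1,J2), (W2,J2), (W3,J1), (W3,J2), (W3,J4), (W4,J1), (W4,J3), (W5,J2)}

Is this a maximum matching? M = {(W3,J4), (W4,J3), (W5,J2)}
Yes, size 3 is maximum

Proposed matching has size 3.
Maximum matching size for this graph: 3.

This is a maximum matching.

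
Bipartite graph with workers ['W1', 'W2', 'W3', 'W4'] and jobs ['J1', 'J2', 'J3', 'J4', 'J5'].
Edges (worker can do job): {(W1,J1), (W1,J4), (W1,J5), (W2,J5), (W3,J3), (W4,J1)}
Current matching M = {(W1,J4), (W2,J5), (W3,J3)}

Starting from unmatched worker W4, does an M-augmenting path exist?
Yes: W4 → J1

An M-augmenting path alternates non-matching / matching edges, starting and ending at unmatched vertices.
Path: W4 → J1
(J1 is unmatched in M, so the path is augmenting.)
Flipping edges along this path would increase |M| from 3 to 4.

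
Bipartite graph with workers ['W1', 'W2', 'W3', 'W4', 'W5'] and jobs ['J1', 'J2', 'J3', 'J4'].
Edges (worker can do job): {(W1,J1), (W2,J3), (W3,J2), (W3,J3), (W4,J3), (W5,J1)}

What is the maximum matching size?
Maximum matching size = 3

Maximum matching: {(W3,J2), (W4,J3), (W5,J1)}
Size: 3

This assigns 3 workers to 3 distinct jobs.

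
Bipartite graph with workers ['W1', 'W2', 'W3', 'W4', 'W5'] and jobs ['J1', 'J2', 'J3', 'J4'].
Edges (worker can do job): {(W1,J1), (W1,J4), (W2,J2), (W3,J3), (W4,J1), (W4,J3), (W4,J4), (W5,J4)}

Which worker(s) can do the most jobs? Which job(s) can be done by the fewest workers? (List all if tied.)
Most versatile: W4 (3 jobs); Least covered: J2 (1 workers)

Worker degrees (jobs they can do): W1:2, W2:1, W3:1, W4:3, W5:1
Job degrees (workers who can do it): J1:2, J2:1, J3:2, J4:3

Maximum worker degree is 3, achieved by: W4
Minimum job degree is 1, achieved by: J2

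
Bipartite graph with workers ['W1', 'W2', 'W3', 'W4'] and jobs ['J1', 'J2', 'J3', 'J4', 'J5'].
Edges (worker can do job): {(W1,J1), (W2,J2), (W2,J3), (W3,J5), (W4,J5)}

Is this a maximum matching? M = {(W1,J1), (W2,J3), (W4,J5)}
Yes, size 3 is maximum

Proposed matching has size 3.
Maximum matching size for this graph: 3.

This is a maximum matching.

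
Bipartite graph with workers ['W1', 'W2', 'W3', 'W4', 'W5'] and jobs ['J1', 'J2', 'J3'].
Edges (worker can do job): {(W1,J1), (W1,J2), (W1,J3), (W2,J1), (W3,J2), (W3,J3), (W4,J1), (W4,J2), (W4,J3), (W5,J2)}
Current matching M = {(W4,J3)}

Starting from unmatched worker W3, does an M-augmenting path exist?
Yes: W3 → J2

An M-augmenting path alternates non-matching / matching edges, starting and ending at unmatched vertices.
Path: W3 → J2
(J2 is unmatched in M, so the path is augmenting.)
Flipping edges along this path would increase |M| from 1 to 2.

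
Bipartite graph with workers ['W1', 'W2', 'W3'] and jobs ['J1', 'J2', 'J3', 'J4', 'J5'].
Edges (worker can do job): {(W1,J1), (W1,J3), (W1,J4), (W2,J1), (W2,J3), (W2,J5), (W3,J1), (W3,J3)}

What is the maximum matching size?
Maximum matching size = 3

Maximum matching: {(W1,J4), (W2,J3), (W3,J1)}
Size: 3

This assigns 3 workers to 3 distinct jobs.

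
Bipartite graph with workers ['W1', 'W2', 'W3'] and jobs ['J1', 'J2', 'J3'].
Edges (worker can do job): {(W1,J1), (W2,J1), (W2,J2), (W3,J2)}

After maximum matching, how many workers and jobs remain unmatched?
Unmatched: 1 workers, 1 jobs

Maximum matching size: 2
Workers: 3 total, 2 matched, 1 unmatched
Jobs: 3 total, 2 matched, 1 unmatched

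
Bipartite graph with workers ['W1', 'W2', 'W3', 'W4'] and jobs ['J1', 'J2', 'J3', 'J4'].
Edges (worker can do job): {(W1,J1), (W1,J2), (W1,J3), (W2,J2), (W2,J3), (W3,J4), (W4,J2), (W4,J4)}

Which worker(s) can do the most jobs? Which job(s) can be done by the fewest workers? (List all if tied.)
Most versatile: W1 (3 jobs); Least covered: J1 (1 workers)

Worker degrees (jobs they can do): W1:3, W2:2, W3:1, W4:2
Job degrees (workers who can do it): J1:1, J2:3, J3:2, J4:2

Maximum worker degree is 3, achieved by: W1
Minimum job degree is 1, achieved by: J1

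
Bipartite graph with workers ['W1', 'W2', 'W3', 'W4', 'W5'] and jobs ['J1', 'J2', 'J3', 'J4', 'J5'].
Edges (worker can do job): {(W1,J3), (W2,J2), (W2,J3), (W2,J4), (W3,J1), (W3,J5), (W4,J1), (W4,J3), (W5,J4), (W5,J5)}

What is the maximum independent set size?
Maximum independent set = 5

By König's theorem:
- Min vertex cover = Max matching = 5
- Max independent set = Total vertices - Min vertex cover
- Max independent set = 10 - 5 = 5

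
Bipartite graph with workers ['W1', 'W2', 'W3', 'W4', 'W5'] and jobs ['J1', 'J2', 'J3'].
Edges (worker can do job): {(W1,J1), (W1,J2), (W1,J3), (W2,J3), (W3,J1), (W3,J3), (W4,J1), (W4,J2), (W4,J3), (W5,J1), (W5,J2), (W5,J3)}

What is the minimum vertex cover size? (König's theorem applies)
Minimum vertex cover size = 3

By König's theorem: in bipartite graphs,
min vertex cover = max matching = 3

Maximum matching has size 3, so minimum vertex cover also has size 3.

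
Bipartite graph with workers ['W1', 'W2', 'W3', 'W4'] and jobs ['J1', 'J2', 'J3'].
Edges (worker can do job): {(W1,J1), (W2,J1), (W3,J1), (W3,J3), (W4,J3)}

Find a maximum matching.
Matching: {(W3,J1), (W4,J3)}

Maximum matching (size 2):
  W3 → J1
  W4 → J3

Each worker is assigned to at most one job, and each job to at most one worker.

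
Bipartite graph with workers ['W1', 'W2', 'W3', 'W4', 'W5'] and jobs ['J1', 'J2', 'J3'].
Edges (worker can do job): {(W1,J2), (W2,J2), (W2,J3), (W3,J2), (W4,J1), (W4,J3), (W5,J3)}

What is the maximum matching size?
Maximum matching size = 3

Maximum matching: {(W3,J2), (W4,J1), (W5,J3)}
Size: 3

This assigns 3 workers to 3 distinct jobs.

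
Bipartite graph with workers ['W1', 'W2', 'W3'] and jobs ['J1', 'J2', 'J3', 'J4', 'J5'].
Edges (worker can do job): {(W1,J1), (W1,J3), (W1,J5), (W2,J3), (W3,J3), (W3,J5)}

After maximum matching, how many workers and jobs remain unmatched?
Unmatched: 0 workers, 2 jobs

Maximum matching size: 3
Workers: 3 total, 3 matched, 0 unmatched
Jobs: 5 total, 3 matched, 2 unmatched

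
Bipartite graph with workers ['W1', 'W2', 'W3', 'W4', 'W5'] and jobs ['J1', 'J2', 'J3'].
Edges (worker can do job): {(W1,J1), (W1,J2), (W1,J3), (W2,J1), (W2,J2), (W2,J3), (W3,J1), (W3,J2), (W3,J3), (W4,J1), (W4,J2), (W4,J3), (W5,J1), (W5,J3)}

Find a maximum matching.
Matching: {(W3,J1), (W4,J2), (W5,J3)}

Maximum matching (size 3):
  W3 → J1
  W4 → J2
  W5 → J3

Each worker is assigned to at most one job, and each job to at most one worker.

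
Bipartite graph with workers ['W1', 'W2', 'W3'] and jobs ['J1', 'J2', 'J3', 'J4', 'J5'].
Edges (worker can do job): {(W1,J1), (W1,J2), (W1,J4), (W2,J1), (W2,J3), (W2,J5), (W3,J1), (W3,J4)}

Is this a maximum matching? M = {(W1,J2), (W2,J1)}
No, size 2 is not maximum

Proposed matching has size 2.
Maximum matching size for this graph: 3.

This is NOT maximum - can be improved to size 3.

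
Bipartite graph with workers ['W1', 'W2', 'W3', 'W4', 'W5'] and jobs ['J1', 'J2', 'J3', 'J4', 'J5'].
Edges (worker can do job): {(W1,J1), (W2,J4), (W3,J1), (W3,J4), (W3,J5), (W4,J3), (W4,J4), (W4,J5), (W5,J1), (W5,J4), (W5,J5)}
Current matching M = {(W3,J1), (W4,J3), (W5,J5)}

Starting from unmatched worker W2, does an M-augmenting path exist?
Yes: W2 → J4

An M-augmenting path alternates non-matching / matching edges, starting and ending at unmatched vertices.
Path: W2 → J4
(J4 is unmatched in M, so the path is augmenting.)
Flipping edges along this path would increase |M| from 3 to 4.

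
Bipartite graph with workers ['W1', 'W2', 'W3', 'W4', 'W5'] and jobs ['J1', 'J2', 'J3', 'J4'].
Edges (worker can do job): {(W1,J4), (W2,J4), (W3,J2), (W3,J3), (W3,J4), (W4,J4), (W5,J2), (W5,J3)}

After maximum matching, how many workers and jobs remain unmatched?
Unmatched: 2 workers, 1 jobs

Maximum matching size: 3
Workers: 5 total, 3 matched, 2 unmatched
Jobs: 4 total, 3 matched, 1 unmatched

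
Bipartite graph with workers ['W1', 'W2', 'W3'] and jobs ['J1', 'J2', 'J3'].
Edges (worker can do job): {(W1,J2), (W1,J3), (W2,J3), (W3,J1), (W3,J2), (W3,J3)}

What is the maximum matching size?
Maximum matching size = 3

Maximum matching: {(W1,J2), (W2,J3), (W3,J1)}
Size: 3

This assigns 3 workers to 3 distinct jobs.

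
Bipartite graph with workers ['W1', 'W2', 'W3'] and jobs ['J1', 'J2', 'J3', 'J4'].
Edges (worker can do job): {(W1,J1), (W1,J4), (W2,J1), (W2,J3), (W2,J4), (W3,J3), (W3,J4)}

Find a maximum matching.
Matching: {(W1,J1), (W2,J4), (W3,J3)}

Maximum matching (size 3):
  W1 → J1
  W2 → J4
  W3 → J3

Each worker is assigned to at most one job, and each job to at most one worker.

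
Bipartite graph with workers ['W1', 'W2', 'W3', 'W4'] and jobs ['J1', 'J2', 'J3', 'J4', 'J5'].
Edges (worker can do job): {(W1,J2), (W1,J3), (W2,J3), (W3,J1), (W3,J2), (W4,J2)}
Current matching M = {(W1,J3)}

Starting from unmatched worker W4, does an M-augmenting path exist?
Yes: W4 → J2

An M-augmenting path alternates non-matching / matching edges, starting and ending at unmatched vertices.
Path: W4 → J2
(J2 is unmatched in M, so the path is augmenting.)
Flipping edges along this path would increase |M| from 1 to 2.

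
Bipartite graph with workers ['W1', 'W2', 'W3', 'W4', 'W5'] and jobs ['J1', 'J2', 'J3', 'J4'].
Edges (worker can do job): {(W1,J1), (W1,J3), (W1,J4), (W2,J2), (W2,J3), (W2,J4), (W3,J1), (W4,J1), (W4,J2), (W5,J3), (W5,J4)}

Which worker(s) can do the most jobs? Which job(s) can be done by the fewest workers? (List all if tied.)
Most versatile: W1, W2 (3 jobs); Least covered: J2 (2 workers)

Worker degrees (jobs they can do): W1:3, W2:3, W3:1, W4:2, W5:2
Job degrees (workers who can do it): J1:3, J2:2, J3:3, J4:3

Maximum worker degree is 3, achieved by: W1, W2
Minimum job degree is 2, achieved by: J2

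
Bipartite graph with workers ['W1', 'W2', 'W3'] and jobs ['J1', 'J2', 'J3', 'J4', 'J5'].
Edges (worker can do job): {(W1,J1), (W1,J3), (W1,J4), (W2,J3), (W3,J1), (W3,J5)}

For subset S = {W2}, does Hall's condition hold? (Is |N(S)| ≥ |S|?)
Yes: |N(S)| = 1, |S| = 1

Subset S = {W2}
Neighbors N(S) = {J3}

|N(S)| = 1, |S| = 1
Hall's condition: |N(S)| ≥ |S| is satisfied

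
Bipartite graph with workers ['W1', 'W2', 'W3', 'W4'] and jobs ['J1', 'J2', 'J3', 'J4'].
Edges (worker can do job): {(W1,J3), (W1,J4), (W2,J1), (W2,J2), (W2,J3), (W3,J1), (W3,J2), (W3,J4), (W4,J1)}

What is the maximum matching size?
Maximum matching size = 4

Maximum matching: {(W1,J3), (W2,J2), (W3,J4), (W4,J1)}
Size: 4

This assigns 4 workers to 4 distinct jobs.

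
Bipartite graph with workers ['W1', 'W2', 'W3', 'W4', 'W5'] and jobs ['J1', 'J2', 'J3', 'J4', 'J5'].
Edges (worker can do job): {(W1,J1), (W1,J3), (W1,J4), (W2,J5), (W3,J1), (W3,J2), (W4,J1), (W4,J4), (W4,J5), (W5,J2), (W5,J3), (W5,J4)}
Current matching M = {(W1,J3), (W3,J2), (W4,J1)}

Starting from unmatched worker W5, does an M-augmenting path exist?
Yes: W5 → J2 → W3 → J1 → W4 → J4

An M-augmenting path alternates non-matching / matching edges, starting and ending at unmatched vertices.
Path: W5 → J2 → W3 → J1 → W4 → J4
(J4 is unmatched in M, so the path is augmenting.)
Flipping edges along this path would increase |M| from 3 to 4.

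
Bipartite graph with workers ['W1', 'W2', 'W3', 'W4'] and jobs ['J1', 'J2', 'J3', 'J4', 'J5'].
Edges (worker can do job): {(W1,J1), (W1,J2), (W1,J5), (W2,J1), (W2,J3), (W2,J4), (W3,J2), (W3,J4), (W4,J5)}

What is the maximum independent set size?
Maximum independent set = 5

By König's theorem:
- Min vertex cover = Max matching = 4
- Max independent set = Total vertices - Min vertex cover
- Max independent set = 9 - 4 = 5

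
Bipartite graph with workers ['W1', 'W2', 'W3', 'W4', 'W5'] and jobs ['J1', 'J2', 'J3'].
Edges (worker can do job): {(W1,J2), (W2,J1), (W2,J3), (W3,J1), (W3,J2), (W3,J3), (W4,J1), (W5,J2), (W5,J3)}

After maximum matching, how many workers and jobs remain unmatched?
Unmatched: 2 workers, 0 jobs

Maximum matching size: 3
Workers: 5 total, 3 matched, 2 unmatched
Jobs: 3 total, 3 matched, 0 unmatched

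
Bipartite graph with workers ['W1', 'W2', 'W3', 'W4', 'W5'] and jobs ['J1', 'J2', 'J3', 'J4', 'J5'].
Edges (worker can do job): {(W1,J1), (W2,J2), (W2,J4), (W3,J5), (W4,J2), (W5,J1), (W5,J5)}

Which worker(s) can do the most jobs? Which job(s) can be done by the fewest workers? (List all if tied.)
Most versatile: W2, W5 (2 jobs); Least covered: J3 (0 workers)

Worker degrees (jobs they can do): W1:1, W2:2, W3:1, W4:1, W5:2
Job degrees (workers who can do it): J1:2, J2:2, J3:0, J4:1, J5:2

Maximum worker degree is 2, achieved by: W2, W5
Minimum job degree is 0, achieved by: J3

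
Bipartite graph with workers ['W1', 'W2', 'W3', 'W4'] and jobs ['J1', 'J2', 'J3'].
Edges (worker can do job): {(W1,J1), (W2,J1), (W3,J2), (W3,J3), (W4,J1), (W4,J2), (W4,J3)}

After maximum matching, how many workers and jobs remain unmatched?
Unmatched: 1 workers, 0 jobs

Maximum matching size: 3
Workers: 4 total, 3 matched, 1 unmatched
Jobs: 3 total, 3 matched, 0 unmatched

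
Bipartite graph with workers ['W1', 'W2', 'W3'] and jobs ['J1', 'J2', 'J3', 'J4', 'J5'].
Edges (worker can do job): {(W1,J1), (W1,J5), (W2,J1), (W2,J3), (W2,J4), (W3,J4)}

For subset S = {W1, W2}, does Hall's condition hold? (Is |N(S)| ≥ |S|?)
Yes: |N(S)| = 4, |S| = 2

Subset S = {W1, W2}
Neighbors N(S) = {J1, J3, J4, J5}

|N(S)| = 4, |S| = 2
Hall's condition: |N(S)| ≥ |S| is satisfied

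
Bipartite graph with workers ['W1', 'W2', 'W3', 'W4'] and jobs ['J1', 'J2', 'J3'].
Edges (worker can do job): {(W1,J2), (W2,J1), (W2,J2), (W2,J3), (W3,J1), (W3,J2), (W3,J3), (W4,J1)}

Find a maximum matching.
Matching: {(W2,J3), (W3,J2), (W4,J1)}

Maximum matching (size 3):
  W2 → J3
  W3 → J2
  W4 → J1

Each worker is assigned to at most one job, and each job to at most one worker.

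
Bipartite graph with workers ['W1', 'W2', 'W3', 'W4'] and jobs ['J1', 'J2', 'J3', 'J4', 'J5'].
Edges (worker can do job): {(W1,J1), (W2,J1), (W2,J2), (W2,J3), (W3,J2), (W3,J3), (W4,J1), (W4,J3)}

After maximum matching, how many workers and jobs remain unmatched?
Unmatched: 1 workers, 2 jobs

Maximum matching size: 3
Workers: 4 total, 3 matched, 1 unmatched
Jobs: 5 total, 3 matched, 2 unmatched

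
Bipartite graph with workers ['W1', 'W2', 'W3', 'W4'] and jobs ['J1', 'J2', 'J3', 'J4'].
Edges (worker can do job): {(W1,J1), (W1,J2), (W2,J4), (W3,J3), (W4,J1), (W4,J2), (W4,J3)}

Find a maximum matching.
Matching: {(W1,J2), (W2,J4), (W3,J3), (W4,J1)}

Maximum matching (size 4):
  W1 → J2
  W2 → J4
  W3 → J3
  W4 → J1

Each worker is assigned to at most one job, and each job to at most one worker.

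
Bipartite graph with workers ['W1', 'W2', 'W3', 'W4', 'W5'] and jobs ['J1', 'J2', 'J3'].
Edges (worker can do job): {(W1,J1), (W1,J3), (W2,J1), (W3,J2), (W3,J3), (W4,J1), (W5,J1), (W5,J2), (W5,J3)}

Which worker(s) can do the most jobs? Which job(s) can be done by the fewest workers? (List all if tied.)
Most versatile: W5 (3 jobs); Least covered: J2 (2 workers)

Worker degrees (jobs they can do): W1:2, W2:1, W3:2, W4:1, W5:3
Job degrees (workers who can do it): J1:4, J2:2, J3:3

Maximum worker degree is 3, achieved by: W5
Minimum job degree is 2, achieved by: J2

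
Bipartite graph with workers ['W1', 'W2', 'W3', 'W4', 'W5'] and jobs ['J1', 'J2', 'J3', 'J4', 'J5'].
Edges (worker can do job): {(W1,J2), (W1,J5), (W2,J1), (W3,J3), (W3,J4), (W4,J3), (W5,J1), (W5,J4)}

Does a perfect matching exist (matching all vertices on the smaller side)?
No, maximum matching has size 4 < 5

Maximum matching has size 4, need 5 for perfect matching.
Unmatched workers: ['W2']
Unmatched jobs: ['J2']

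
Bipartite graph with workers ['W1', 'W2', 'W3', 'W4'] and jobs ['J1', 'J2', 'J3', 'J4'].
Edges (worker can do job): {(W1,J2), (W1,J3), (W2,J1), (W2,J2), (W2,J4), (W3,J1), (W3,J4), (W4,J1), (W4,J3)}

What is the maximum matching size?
Maximum matching size = 4

Maximum matching: {(W1,J3), (W2,J2), (W3,J4), (W4,J1)}
Size: 4

This assigns 4 workers to 4 distinct jobs.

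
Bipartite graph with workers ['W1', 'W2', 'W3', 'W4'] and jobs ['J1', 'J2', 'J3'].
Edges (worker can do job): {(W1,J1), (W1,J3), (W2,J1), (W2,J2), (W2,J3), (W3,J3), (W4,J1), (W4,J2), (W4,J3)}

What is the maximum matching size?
Maximum matching size = 3

Maximum matching: {(W1,J1), (W3,J3), (W4,J2)}
Size: 3

This assigns 3 workers to 3 distinct jobs.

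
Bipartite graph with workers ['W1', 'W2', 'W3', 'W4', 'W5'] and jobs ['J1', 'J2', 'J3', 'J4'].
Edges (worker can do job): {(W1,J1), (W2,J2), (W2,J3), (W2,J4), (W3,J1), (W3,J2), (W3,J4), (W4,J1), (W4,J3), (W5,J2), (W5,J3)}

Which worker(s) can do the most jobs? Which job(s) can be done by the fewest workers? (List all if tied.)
Most versatile: W2, W3 (3 jobs); Least covered: J4 (2 workers)

Worker degrees (jobs they can do): W1:1, W2:3, W3:3, W4:2, W5:2
Job degrees (workers who can do it): J1:3, J2:3, J3:3, J4:2

Maximum worker degree is 3, achieved by: W2, W3
Minimum job degree is 2, achieved by: J4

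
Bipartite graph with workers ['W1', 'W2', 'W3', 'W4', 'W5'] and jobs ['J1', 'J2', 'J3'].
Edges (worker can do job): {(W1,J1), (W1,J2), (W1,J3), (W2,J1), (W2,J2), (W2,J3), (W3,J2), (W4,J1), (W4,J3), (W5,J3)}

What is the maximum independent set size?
Maximum independent set = 5

By König's theorem:
- Min vertex cover = Max matching = 3
- Max independent set = Total vertices - Min vertex cover
- Max independent set = 8 - 3 = 5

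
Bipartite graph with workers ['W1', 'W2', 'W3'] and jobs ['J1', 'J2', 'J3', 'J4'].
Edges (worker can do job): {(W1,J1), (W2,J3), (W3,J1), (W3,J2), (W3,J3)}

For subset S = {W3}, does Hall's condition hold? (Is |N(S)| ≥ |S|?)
Yes: |N(S)| = 3, |S| = 1

Subset S = {W3}
Neighbors N(S) = {J1, J2, J3}

|N(S)| = 3, |S| = 1
Hall's condition: |N(S)| ≥ |S| is satisfied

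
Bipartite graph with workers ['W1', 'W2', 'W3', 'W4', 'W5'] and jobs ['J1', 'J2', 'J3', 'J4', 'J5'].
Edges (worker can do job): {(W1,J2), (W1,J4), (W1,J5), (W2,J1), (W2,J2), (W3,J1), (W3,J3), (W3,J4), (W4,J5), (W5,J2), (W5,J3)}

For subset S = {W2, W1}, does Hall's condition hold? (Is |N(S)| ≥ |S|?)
Yes: |N(S)| = 4, |S| = 2

Subset S = {W2, W1}
Neighbors N(S) = {J1, J2, J4, J5}

|N(S)| = 4, |S| = 2
Hall's condition: |N(S)| ≥ |S| is satisfied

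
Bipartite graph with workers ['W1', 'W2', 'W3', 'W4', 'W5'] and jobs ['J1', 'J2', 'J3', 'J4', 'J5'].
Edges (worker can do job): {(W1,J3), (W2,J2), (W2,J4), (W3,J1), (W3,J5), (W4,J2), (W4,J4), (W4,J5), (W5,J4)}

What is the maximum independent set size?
Maximum independent set = 5

By König's theorem:
- Min vertex cover = Max matching = 5
- Max independent set = Total vertices - Min vertex cover
- Max independent set = 10 - 5 = 5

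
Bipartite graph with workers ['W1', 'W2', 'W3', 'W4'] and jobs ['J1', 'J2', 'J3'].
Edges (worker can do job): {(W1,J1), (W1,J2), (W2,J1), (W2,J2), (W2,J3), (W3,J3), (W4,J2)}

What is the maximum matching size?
Maximum matching size = 3

Maximum matching: {(W1,J1), (W3,J3), (W4,J2)}
Size: 3

This assigns 3 workers to 3 distinct jobs.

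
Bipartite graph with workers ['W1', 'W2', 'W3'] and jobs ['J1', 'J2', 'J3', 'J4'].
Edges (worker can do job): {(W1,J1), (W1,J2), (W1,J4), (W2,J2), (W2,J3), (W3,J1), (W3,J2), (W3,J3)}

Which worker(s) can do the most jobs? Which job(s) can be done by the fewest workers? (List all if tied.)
Most versatile: W1, W3 (3 jobs); Least covered: J4 (1 workers)

Worker degrees (jobs they can do): W1:3, W2:2, W3:3
Job degrees (workers who can do it): J1:2, J2:3, J3:2, J4:1

Maximum worker degree is 3, achieved by: W1, W3
Minimum job degree is 1, achieved by: J4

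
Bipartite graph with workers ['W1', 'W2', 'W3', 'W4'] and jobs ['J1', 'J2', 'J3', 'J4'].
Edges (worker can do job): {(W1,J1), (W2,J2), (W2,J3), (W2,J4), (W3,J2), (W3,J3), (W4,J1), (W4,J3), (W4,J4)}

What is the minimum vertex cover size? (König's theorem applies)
Minimum vertex cover size = 4

By König's theorem: in bipartite graphs,
min vertex cover = max matching = 4

Maximum matching has size 4, so minimum vertex cover also has size 4.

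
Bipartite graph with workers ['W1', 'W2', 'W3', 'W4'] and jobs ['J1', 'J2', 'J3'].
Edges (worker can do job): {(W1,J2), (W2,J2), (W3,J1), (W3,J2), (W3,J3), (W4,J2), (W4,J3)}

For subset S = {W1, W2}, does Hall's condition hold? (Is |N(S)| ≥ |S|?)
No: |N(S)| = 1, |S| = 2

Subset S = {W1, W2}
Neighbors N(S) = {J2}

|N(S)| = 1, |S| = 2
Hall's condition: |N(S)| ≥ |S| is NOT satisfied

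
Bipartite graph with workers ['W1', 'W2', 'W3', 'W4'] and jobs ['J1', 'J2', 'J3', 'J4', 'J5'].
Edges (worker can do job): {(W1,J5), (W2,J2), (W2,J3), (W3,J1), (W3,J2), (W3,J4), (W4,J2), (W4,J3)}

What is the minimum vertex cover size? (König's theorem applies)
Minimum vertex cover size = 4

By König's theorem: in bipartite graphs,
min vertex cover = max matching = 4

Maximum matching has size 4, so minimum vertex cover also has size 4.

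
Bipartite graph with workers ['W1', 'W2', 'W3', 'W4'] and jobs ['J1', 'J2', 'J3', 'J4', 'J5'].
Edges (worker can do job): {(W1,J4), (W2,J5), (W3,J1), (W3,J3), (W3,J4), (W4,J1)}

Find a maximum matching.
Matching: {(W1,J4), (W2,J5), (W3,J3), (W4,J1)}

Maximum matching (size 4):
  W1 → J4
  W2 → J5
  W3 → J3
  W4 → J1

Each worker is assigned to at most one job, and each job to at most one worker.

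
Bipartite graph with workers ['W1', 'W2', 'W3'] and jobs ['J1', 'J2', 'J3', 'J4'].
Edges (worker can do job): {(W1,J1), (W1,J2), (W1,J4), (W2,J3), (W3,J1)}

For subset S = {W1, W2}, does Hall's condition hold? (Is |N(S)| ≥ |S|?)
Yes: |N(S)| = 4, |S| = 2

Subset S = {W1, W2}
Neighbors N(S) = {J1, J2, J3, J4}

|N(S)| = 4, |S| = 2
Hall's condition: |N(S)| ≥ |S| is satisfied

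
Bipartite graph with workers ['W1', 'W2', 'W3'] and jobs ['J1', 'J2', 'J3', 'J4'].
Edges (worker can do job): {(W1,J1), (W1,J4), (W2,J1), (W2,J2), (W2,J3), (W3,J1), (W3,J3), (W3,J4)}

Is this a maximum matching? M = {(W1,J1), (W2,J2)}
No, size 2 is not maximum

Proposed matching has size 2.
Maximum matching size for this graph: 3.

This is NOT maximum - can be improved to size 3.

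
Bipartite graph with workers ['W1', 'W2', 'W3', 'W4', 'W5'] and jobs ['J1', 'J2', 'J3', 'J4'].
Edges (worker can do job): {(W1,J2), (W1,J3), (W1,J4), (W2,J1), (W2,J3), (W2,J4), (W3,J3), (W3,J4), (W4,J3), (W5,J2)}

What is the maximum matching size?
Maximum matching size = 4

Maximum matching: {(W2,J1), (W3,J4), (W4,J3), (W5,J2)}
Size: 4

This assigns 4 workers to 4 distinct jobs.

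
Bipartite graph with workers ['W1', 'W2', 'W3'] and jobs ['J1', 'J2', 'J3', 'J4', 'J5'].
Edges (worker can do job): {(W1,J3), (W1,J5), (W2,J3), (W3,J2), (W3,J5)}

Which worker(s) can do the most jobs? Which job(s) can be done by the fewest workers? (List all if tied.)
Most versatile: W1, W3 (2 jobs); Least covered: J1, J4 (0 workers)

Worker degrees (jobs they can do): W1:2, W2:1, W3:2
Job degrees (workers who can do it): J1:0, J2:1, J3:2, J4:0, J5:2

Maximum worker degree is 2, achieved by: W1, W3
Minimum job degree is 0, achieved by: J1, J4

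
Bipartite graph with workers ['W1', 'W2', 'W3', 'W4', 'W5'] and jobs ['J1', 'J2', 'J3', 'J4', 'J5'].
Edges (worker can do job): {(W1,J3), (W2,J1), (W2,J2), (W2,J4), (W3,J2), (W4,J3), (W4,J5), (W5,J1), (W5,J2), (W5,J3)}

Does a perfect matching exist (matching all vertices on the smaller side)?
Yes, perfect matching exists (size 5)

Perfect matching: {(W1,J3), (W2,J4), (W3,J2), (W4,J5), (W5,J1)}
All 5 vertices on the smaller side are matched.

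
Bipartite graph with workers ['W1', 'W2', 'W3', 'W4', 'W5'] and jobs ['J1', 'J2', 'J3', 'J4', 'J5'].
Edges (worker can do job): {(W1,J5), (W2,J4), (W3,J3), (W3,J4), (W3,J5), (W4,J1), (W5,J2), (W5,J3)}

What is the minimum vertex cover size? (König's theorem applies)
Minimum vertex cover size = 5

By König's theorem: in bipartite graphs,
min vertex cover = max matching = 5

Maximum matching has size 5, so minimum vertex cover also has size 5.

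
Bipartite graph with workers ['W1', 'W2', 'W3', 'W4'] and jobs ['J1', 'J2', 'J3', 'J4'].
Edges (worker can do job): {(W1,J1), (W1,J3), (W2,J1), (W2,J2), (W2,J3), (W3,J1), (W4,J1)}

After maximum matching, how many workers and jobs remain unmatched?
Unmatched: 1 workers, 1 jobs

Maximum matching size: 3
Workers: 4 total, 3 matched, 1 unmatched
Jobs: 4 total, 3 matched, 1 unmatched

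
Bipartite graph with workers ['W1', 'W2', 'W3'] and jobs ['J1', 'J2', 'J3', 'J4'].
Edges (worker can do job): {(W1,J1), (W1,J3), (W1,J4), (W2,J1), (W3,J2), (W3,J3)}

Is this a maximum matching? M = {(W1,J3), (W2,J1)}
No, size 2 is not maximum

Proposed matching has size 2.
Maximum matching size for this graph: 3.

This is NOT maximum - can be improved to size 3.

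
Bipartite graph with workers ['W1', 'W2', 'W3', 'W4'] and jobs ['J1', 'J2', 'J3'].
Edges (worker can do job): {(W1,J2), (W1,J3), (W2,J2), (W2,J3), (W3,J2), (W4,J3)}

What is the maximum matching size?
Maximum matching size = 2

Maximum matching: {(W3,J2), (W4,J3)}
Size: 2

This assigns 2 workers to 2 distinct jobs.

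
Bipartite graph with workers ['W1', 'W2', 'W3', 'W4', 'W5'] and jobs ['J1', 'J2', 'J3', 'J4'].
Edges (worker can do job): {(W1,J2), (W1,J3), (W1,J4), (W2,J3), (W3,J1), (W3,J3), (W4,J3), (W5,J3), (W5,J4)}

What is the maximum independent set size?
Maximum independent set = 5

By König's theorem:
- Min vertex cover = Max matching = 4
- Max independent set = Total vertices - Min vertex cover
- Max independent set = 9 - 4 = 5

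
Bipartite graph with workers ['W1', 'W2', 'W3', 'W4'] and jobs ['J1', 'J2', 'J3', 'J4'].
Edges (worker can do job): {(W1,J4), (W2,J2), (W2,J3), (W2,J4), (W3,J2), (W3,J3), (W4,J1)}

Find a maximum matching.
Matching: {(W1,J4), (W2,J3), (W3,J2), (W4,J1)}

Maximum matching (size 4):
  W1 → J4
  W2 → J3
  W3 → J2
  W4 → J1

Each worker is assigned to at most one job, and each job to at most one worker.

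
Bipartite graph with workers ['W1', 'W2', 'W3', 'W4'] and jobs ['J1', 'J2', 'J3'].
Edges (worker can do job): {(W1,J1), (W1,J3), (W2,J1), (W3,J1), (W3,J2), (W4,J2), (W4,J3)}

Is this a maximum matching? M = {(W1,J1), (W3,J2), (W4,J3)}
Yes, size 3 is maximum

Proposed matching has size 3.
Maximum matching size for this graph: 3.

This is a maximum matching.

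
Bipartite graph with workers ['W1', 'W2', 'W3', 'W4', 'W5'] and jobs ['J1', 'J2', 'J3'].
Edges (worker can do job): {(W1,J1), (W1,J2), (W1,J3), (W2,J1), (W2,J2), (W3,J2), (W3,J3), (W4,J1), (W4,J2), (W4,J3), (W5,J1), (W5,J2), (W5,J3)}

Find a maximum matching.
Matching: {(W3,J3), (W4,J1), (W5,J2)}

Maximum matching (size 3):
  W3 → J3
  W4 → J1
  W5 → J2

Each worker is assigned to at most one job, and each job to at most one worker.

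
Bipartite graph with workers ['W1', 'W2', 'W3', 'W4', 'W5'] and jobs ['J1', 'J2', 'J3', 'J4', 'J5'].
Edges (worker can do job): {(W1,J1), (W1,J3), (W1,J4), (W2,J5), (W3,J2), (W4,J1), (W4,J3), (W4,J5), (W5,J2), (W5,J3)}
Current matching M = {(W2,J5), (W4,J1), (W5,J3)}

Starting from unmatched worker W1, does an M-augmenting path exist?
Yes: W1 → J4

An M-augmenting path alternates non-matching / matching edges, starting and ending at unmatched vertices.
Path: W1 → J4
(J4 is unmatched in M, so the path is augmenting.)
Flipping edges along this path would increase |M| from 3 to 4.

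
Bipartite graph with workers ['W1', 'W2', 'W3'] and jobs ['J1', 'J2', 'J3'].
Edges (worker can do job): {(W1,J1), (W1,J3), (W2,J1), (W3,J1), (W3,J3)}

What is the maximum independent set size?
Maximum independent set = 4

By König's theorem:
- Min vertex cover = Max matching = 2
- Max independent set = Total vertices - Min vertex cover
- Max independent set = 6 - 2 = 4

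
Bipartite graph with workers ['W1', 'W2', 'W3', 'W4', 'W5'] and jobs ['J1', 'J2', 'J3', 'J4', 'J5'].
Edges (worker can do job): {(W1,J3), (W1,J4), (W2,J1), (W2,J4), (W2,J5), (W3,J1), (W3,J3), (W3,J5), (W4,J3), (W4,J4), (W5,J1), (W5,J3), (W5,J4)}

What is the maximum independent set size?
Maximum independent set = 6

By König's theorem:
- Min vertex cover = Max matching = 4
- Max independent set = Total vertices - Min vertex cover
- Max independent set = 10 - 4 = 6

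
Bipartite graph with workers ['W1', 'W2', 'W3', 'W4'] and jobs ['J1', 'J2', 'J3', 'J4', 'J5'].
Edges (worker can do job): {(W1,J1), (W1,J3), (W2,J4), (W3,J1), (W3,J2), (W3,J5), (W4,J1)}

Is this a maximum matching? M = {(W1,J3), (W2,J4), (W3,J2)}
No, size 3 is not maximum

Proposed matching has size 3.
Maximum matching size for this graph: 4.

This is NOT maximum - can be improved to size 4.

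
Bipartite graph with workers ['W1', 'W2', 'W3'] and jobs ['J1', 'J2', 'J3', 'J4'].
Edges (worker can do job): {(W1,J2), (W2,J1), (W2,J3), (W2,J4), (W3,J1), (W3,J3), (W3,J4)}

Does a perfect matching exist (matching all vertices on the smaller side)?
Yes, perfect matching exists (size 3)

Perfect matching: {(W1,J2), (W2,J4), (W3,J1)}
All 3 vertices on the smaller side are matched.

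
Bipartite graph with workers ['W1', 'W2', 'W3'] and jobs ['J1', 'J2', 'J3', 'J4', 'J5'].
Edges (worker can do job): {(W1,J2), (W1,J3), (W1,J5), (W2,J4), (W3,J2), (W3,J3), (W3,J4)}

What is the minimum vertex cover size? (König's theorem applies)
Minimum vertex cover size = 3

By König's theorem: in bipartite graphs,
min vertex cover = max matching = 3

Maximum matching has size 3, so minimum vertex cover also has size 3.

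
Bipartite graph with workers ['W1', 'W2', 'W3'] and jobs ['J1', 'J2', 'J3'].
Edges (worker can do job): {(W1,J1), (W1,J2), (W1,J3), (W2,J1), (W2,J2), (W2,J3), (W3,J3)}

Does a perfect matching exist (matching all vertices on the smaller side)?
Yes, perfect matching exists (size 3)

Perfect matching: {(W1,J1), (W2,J2), (W3,J3)}
All 3 vertices on the smaller side are matched.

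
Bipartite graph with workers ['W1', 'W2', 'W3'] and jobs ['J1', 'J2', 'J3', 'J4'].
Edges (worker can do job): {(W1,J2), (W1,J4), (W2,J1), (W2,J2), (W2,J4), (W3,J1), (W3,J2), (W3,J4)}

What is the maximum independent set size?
Maximum independent set = 4

By König's theorem:
- Min vertex cover = Max matching = 3
- Max independent set = Total vertices - Min vertex cover
- Max independent set = 7 - 3 = 4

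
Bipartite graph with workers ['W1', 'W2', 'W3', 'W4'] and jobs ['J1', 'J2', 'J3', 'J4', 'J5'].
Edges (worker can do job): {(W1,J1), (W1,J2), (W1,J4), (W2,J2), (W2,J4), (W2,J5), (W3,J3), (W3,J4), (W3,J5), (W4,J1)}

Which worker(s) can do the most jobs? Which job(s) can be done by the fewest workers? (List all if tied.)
Most versatile: W1, W2, W3 (3 jobs); Least covered: J3 (1 workers)

Worker degrees (jobs they can do): W1:3, W2:3, W3:3, W4:1
Job degrees (workers who can do it): J1:2, J2:2, J3:1, J4:3, J5:2

Maximum worker degree is 3, achieved by: W1, W2, W3
Minimum job degree is 1, achieved by: J3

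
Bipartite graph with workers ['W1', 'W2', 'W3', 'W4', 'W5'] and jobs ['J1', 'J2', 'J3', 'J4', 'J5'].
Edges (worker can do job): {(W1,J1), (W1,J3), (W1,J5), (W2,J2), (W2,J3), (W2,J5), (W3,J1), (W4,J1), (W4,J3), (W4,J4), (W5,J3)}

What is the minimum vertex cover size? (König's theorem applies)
Minimum vertex cover size = 5

By König's theorem: in bipartite graphs,
min vertex cover = max matching = 5

Maximum matching has size 5, so minimum vertex cover also has size 5.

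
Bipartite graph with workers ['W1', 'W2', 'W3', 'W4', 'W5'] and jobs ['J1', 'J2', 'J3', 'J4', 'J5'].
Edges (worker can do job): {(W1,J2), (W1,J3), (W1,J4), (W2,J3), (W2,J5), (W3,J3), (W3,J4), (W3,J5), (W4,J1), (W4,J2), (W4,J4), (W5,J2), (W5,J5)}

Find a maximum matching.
Matching: {(W1,J4), (W2,J5), (W3,J3), (W4,J1), (W5,J2)}

Maximum matching (size 5):
  W1 → J4
  W2 → J5
  W3 → J3
  W4 → J1
  W5 → J2

Each worker is assigned to at most one job, and each job to at most one worker.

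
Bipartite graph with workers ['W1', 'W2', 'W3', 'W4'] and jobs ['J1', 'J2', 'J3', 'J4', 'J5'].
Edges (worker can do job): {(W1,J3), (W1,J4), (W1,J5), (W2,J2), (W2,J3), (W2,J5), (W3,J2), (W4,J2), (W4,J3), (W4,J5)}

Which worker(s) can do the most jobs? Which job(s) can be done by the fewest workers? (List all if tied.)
Most versatile: W1, W2, W4 (3 jobs); Least covered: J1 (0 workers)

Worker degrees (jobs they can do): W1:3, W2:3, W3:1, W4:3
Job degrees (workers who can do it): J1:0, J2:3, J3:3, J4:1, J5:3

Maximum worker degree is 3, achieved by: W1, W2, W4
Minimum job degree is 0, achieved by: J1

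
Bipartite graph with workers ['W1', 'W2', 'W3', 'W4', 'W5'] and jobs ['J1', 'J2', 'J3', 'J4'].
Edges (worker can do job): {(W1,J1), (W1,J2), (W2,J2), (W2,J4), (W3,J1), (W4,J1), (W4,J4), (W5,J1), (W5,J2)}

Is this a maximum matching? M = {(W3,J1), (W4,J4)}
No, size 2 is not maximum

Proposed matching has size 2.
Maximum matching size for this graph: 3.

This is NOT maximum - can be improved to size 3.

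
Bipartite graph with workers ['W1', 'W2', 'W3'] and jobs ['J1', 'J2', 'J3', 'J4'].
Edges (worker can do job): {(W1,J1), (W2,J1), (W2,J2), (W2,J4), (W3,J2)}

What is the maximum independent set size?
Maximum independent set = 4

By König's theorem:
- Min vertex cover = Max matching = 3
- Max independent set = Total vertices - Min vertex cover
- Max independent set = 7 - 3 = 4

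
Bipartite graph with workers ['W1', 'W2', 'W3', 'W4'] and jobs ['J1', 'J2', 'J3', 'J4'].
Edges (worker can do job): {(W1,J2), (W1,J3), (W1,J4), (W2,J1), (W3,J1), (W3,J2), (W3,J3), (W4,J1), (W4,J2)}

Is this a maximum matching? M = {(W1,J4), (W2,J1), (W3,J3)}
No, size 3 is not maximum

Proposed matching has size 3.
Maximum matching size for this graph: 4.

This is NOT maximum - can be improved to size 4.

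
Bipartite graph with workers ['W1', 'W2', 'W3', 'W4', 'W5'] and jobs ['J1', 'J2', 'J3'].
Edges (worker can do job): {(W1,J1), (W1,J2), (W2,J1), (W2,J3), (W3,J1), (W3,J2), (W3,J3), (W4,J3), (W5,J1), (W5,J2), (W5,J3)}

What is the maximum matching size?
Maximum matching size = 3

Maximum matching: {(W3,J2), (W4,J3), (W5,J1)}
Size: 3

This assigns 3 workers to 3 distinct jobs.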